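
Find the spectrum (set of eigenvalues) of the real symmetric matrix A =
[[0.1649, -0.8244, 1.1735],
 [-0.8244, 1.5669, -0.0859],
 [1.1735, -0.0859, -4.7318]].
sigma(A) ≈ {-5, 0, 2}

A is real symmetric, so its spectrum consists of real eigenvalues. Expanding the characteristic polynomial of the displayed matrix gives
  det(λ I - A) = p(λ) = λ^3 + (3)λ^2 + (-10)λ + (0).
Solving p(λ) = 0 yields eigenvalues ≈ -5, 0, 2. (A is shown rounded to 4 decimals, so these recover the underlying integer eigenvalues to within that precision.)
Verification: the trace of A = -3 equals the sum of eigenvalues -3, and det(A) ≈ 0.0005 matches the eigenvalue product 0.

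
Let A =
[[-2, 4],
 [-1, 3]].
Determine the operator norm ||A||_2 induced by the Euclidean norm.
||A||_2 = sqrt((30 + sqrt(884))/2) ≈ 5.465 (= sqrt(largest eigenvalue of A^T A))

||A||_2 = sigma_max(A) = sqrt(lambda_max(A^T A)). Form the symmetric matrix M = A^T A =
[[5, -11],
 [-11, 25]].
Its characteristic polynomial (trace, determinant of M give the coefficients) is
  p(λ) = det(λ I - M) = λ^2 - 30λ + 4.
For λ^2 - 30λ + 4 the discriminant is 884. It is nonnegative but not a perfect square, so the roots are real and irrational: λ = (30 ± sqrt(884))/2 ≈ 29.8661, 0.1339.
So the eigenvalues of A^T A are ≈ 0.1339, 29.8661 (all ≥ 0, as they must be for A^T A). The largest is λ_max = (30 + sqrt(884))/2 ≈ 29.8661, hence ||A||_2 = sqrt(λ_max) = sqrt((30 + sqrt(884))/2) ≈ 5.465.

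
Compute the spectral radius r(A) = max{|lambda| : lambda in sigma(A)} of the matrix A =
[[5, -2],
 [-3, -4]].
r(A) = (1 + sqrt(105))/2 ≈ 5.6235

The eigenvalues of A are the roots of its characteristic polynomial. With M = A (coefficients from the trace and determinant):
  p(λ) = det(λ I - M) = λ^2 - λ - 26.
For λ^2 - λ - 26 the discriminant is 105. It is nonnegative but not a perfect square, so the roots are real and irrational: λ = (1 ± sqrt(105))/2 ≈ 5.6235, -4.6235.
Thus the eigenvalues (to 4 decimals) are 5.6235 (modulus 5.6235); -4.6235 (modulus 4.6235). The spectral radius is the largest modulus: r(A) = (1 + sqrt(105))/2 ≈ 5.6235. (Cross-check: r(A) ≤ ||A||_2 ≈ 5.8549; equality holds whenever A is normal, though it can also hold for some non-normal A.)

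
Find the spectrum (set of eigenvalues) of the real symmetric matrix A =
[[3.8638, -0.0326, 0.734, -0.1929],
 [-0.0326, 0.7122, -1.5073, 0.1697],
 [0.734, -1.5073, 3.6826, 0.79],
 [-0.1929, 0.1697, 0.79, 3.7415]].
sigma(A) ≈ {0, 3, 4, 5}

A is real symmetric, so its spectrum consists of real eigenvalues. Expanding the characteristic polynomial of the displayed matrix gives
  det(λ I - A) = p(λ) = λ^4 + (-12)λ^3 + (47.001)λ^2 + (-60.0032)λ + (0.0028).
Solving p(λ) = 0 yields eigenvalues ≈ 0, 3, 4, 5. (A is shown rounded to 4 decimals, so these recover the underlying integer eigenvalues to within that precision.)
Verification: the trace of A = 12 equals the sum of eigenvalues 12, and det(A) ≈ 0.0028 matches the eigenvalue product 0.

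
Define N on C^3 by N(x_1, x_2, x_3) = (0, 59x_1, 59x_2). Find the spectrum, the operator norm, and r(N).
sigma(N) = {0}; ||N|| = 59; r(N) = 0. (N is nilpotent with N^3 = 0.)

On C^3, N is a strictly lower-triangular matrix with 59 on the subdiagonal and zeros elsewhere, so its characteristic polynomial is lambda^3 and every eigenvalue is 0: sigma(N) = {0}. For the operator norm, N e_i = 59e_{i+1} for i = 1, ..., 2 and N e_3 = 0, so the singular values of N are 59 (with multiplicity 2) and 0; hence ||N|| = 59. The spectral radius r(N) = max|lambda| = 0. Note ||N|| > r(N) — characteristic of non-normal nilpotent operators. Indeed N^3 = 0.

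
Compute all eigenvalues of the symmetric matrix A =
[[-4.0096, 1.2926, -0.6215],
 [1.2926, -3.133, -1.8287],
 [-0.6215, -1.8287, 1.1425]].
sigma(A) ≈ {-5, -3, 2}

A is real symmetric, so its spectrum consists of real eigenvalues. Expanding the characteristic polynomial of the displayed matrix gives
  det(λ I - A) = p(λ) = λ^3 + (6)λ^2 + (-1)λ + (-30).
Solving p(λ) = 0 yields eigenvalues ≈ -5, -3, 2. (A is shown rounded to 4 decimals, so these recover the underlying integer eigenvalues to within that precision.)
Verification: the trace of A = -6 equals the sum of eigenvalues -6, and det(A) ≈ 30.0003 matches the eigenvalue product 30.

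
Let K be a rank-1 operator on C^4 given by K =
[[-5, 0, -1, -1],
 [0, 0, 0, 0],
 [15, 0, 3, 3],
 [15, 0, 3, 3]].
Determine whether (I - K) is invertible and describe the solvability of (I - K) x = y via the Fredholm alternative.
(I - K) is singular (det(I - K) = 0, i.e. 1 ∈ sigma(K)). (I - K) x = y is solvable iff y ⊥ ker((I - K)^*) = span{(-5, 0, -1, -1)}, i.e. iff -5y_1 - y_3 - y_4 = 0. When solvable, the solutions are x = y + c·(1, 0, -3, -3), c arbitrary (ker(I - K) = span{(1, 0, -3, -3)}, dimension 1).

K has rank 1, so it is an outer product K = u v^T: every row of K is a multiple of one row vector. Reading off the entries, u = (1, 0, -3, -3) and v = (-5, 0, -1, -1) (row i of K equals u_i·v^T). A rank-one matrix u v^T satisfies K u = u (v·u) and kills the (3)-dimensional subspace v^⊥, so its characteristic polynomial is lambda^3 (lambda - v·u) with v·u = tr K = 1. Hence the eigenvalues of I - K are 1 (multiplicity 3) and 1 - (1) = 0, so det(I - K) = 0. (Direct check: I - K =
[[6, 0, 1, 1],
 [0, 1, 0, 0],
 [-15, 0, -2, -3],
 [-15, 0, -3, -2]]
has determinant 0.) So 1 is an eigenvalue of K and (I - K) is not invertible. The finite-dimensional Fredholm alternative says: either (I - K) is invertible, or ker(I - K) ≠ {0} and then range(I - K) = ker((I - K)^*)^⊥, with dim ker(I - K) = dim ker((I - K)^*). We are in the second case, so we need both kernels. Kernel of I - K: (I - K) u = u - u (v·u) = u - u = 0, so ker(I - K) = span{u} = span{(1, 0, -3, -3)} (it is exactly 1-dimensional because rank(I - K) = 3). Kernel of the adjoint: K is real, so (I - K)^* = I - K^T = I - v u^T, and (I - v u^T) v = v - v (u·v) = 0; hence ker((I - K)^*) = span{v} = span{(-5, 0, -1, -1)}. Therefore (I - K) x = y is solvable iff <y, v> = 0, i.e. iff -5y_1 - y_3 - y_4 = 0. When this holds, K y = u (v·y) = 0, so (I - K) y = y and x = y is a particular solution; the full solution set is the line x = y + c·u = y + c·(1, 0, -3, -3), c ∈ C.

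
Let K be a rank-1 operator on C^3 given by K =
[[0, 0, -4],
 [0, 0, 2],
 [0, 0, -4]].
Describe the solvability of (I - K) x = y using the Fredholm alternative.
(I - K) is invertible (det(I - K) = 5 ≠ 0), so for every y in C^3 the equation (I - K) x = y has a unique solution.

K has rank 1, so it is an outer product K = u v^T: every row of K is a multiple of one row vector. Reading off the entries, u = (-2, 1, -2) and v = (0, 0, 2) (row i of K equals u_i·v^T). A rank-one matrix u v^T satisfies K u = u (v·u) and kills the (2)-dimensional subspace v^⊥, so its characteristic polynomial is lambda^2 (lambda - v·u) with v·u = tr K = -4. Hence the eigenvalues of I - K are 1 (multiplicity 2) and 1 - (-4) = 5, so det(I - K) = 5. (Direct check: I - K =
[[1, 0, 4],
 [0, 1, -2],
 [0, 0, 5]]
has determinant 5.) The finite-dimensional Fredholm alternative says: either (I - K) is invertible, or ker(I - K) ≠ {0} and then range(I - K) = ker((I - K)^*)^⊥, with dim ker(I - K) = dim ker((I - K)^*). Since det(I - K) ≠ 0, 1 is not an eigenvalue of K and ker(I - K) = {0}, so we are in the first case: for every y there is a unique x = (I - K)^(-1) y. Explicitly, by the Sherman–Morrison formula, (I - u v^T)^(-1) = I + u v^T/(1 - v·u), i.e. (I - K)^(-1) = I + K/(5).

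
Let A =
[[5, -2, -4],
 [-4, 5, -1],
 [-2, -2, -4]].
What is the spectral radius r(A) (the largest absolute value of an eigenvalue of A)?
r(A) ≈ 7.6867

The eigenvalues of A are the roots of its characteristic polynomial. With M = A (coefficients from the trace, the sum of principal 2x2 minors, and det A):
  p(λ) = det(λ I - M) = λ^3 - 6λ^2 - 33λ + 154.
No integer candidate from the rational root theorem (±divisors of 154) is a root, so the roots are irrational. The cubic discriminant is Δ = 224532 > 0, so there are three distinct real roots. p(-6) = -80 and p(-5) = 44 have opposite signs, so a root lies in (-6, -5); Newton's method refines it to λ ≈ -5.3981. p(3) = 28 and p(4) = -10 have opposite signs, so a root lies in (3, 4); Newton's method refines it to λ ≈ 3.7114. p(7) = -28 and p(8) = 18 have opposite signs, so a root lies in (7, 8); Newton's method refines it to λ ≈ 7.6867. Check (Vieta): the three roots sum to 6, matching tr M = 6.
Thus the eigenvalues (to 4 decimals) are -5.3981 (modulus 5.3981); 3.7114 (modulus 3.7114); 7.6867 (modulus 7.6867). The spectral radius is the largest modulus: r(A) ≈ 7.6867. (Cross-check: r(A) ≤ ||A||_2 ≈ 8.3855; equality holds whenever A is normal, though it can also hold for some non-normal A.)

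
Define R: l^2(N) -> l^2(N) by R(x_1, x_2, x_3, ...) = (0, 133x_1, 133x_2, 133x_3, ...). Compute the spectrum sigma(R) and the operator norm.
sigma(R) = closed disk {z in C : |z| ≤ 133}; ||R|| = 133

Note R = 133·U where U is the unit right shift (U x)_k = x_{k-1} (with x_0 := 0); so ||R|| = 133||U|| and sigma(R) = 133·sigma(U). ||R x||^2 = sum_{k≥1} |133x_k|^2 = 17689||x||^2, so ||R|| = 133 and sigma(R) ⊂ {|z| ≤ 133}. For any |lambda| < 133, the equation (R - lambda I) x = 0 forces x_1 = 0, then 133x_k = lambda x_{k+1} ⇒ x = 0, so R has no eigenvalues. But (R - lambda I) is not surjective for |lambda| < 133: solving (R - lambda I) x = e_1 would require x_n proportional to (lambda/133)^(-n), which is not in l^2. So every |lambda| < 133 lies in the residual spectrum. The boundary |lambda| = 133 is in the approximate point spectrum (the spectrum is closed). Hence sigma(R) is the closed disk of radius 133.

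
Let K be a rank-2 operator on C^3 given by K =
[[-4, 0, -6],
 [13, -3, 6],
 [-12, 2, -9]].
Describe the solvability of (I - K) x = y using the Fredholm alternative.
(I - K) is invertible (det(I - K) = 8 ≠ 0), so for every y in C^3 the equation (I - K) x = y has a unique solution.

K has rank 2 and factors as K = U V^T = u1 v1^T + u2 v2^T with u1 = (-2, 2, -3), v1 = (2, 0, 3), u2 = (0, 3, -2), v2 = (3, -1, 0) (multiplying out reproduces the displayed K). The nonzero eigenvalues of U V^T coincide with those of the 2 x 2 matrix G = V^T U = [[v1·u1, v1·u2], [v2·u1, v2·u2]] = [[-13, -6], [-8, -3]], and by the Sylvester determinant identity det(I_3 - U V^T) = det(I_2 - V^T U) = det([[14, 6], [8, 4]]) = (14)(4) - (6)(8) = 8. (Direct check: I - K =
[[5, 0, 6],
 [-13, 4, -6],
 [12, -2, 10]]
has determinant 8.) The finite-dimensional Fredholm alternative says: either (I - K) is invertible, or ker(I - K) ≠ {0} and then range(I - K) = ker((I - K)^*)^⊥, with dim ker(I - K) = dim ker((I - K)^*). Since det(I - K) ≠ 0, 1 is not an eigenvalue of K and ker(I - K) = {0}, so we are in the first case: for every y there is a unique x = (I - K)^(-1) y. (Explicitly, by the Woodbury identity, (I - U V^T)^(-1) = I + U (I_2 - G)^(-1) V^T.)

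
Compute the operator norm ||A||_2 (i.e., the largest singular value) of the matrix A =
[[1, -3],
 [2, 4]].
||A||_2 = sqrt((30 + sqrt(500))/2) ≈ 5.1167 (= sqrt(largest eigenvalue of A^T A))

||A||_2 = sigma_max(A) = sqrt(lambda_max(A^T A)). Form the symmetric matrix M = A^T A =
[[5, 5],
 [5, 25]].
Its characteristic polynomial (trace, determinant of M give the coefficients) is
  p(λ) = det(λ I - M) = λ^2 - 30λ + 100.
For λ^2 - 30λ + 100 the discriminant is 500. It is nonnegative but not a perfect square, so the roots are real and irrational: λ = (30 ± sqrt(500))/2 ≈ 26.1803, 3.8197.
So the eigenvalues of A^T A are ≈ 3.8197, 26.1803 (all ≥ 0, as they must be for A^T A). The largest is λ_max = (30 + sqrt(500))/2 ≈ 26.1803, hence ||A||_2 = sqrt(λ_max) = sqrt((30 + sqrt(500))/2) ≈ 5.1167.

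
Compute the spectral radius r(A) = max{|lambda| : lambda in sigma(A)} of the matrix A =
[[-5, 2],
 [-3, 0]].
r(A) = 3

The eigenvalues of A are the roots of its characteristic polynomial. With M = A (coefficients from the trace and determinant):
  p(λ) = det(λ I - M) = λ^2 + 5λ + 6.
For λ^2 + 5λ + 6 the discriminant is 1. It is a perfect square (1^2), so the roots are rational: λ = (-5 ± 1)/2 = -2, -3.
Thus the eigenvalues (to 4 decimals) are -2 (modulus 2); -3 (modulus 3). The spectral radius is the largest modulus: r(A) = 3. (Cross-check: r(A) ≤ ||A||_2 ≈ 6.085; equality holds whenever A is normal, though it can also hold for some non-normal A.)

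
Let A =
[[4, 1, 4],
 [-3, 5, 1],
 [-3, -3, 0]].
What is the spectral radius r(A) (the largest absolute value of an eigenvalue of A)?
r(A) ≈ 5.562

The eigenvalues of A are the roots of its characteristic polynomial. With M = A (coefficients from the trace, the sum of principal 2x2 minors, and det A):
  p(λ) = det(λ I - M) = λ^3 - 9λ^2 + 38λ - 105.
No integer candidate from the rational root theorem (±divisors of 105) is a root, so the roots are irrational. The cubic discriminant is Δ = -59999 < 0, so there is one real root and a complex-conjugate pair. p(5) = -15 and p(6) = 15 have opposite signs, so a root lies in (5, 6); Newton's method refines it to λ ≈ 5.562. Dividing out (λ - (5.562)) leaves approximately λ^2 - 3.438λ + 18.8779. For λ^2 - 3.438λ + 18.8779 the discriminant is -63.6922. It is negative, so the remaining roots are the complex-conjugate pair λ ≈ 1.719 ± 3.9904i. Their product equals the constant term, so |λ|^2 ≈ 18.8779 and |λ| ≈ 4.3449.
Thus the eigenvalues (to 4 decimals) are 5.562 (modulus 5.562); 1.719 ± 3.9904i (modulus 4.3449). The spectral radius is the largest modulus: r(A) ≈ 5.562. (Cross-check: r(A) ≤ ||A||_2 ≈ 6.5062; equality holds whenever A is normal, though it can also hold for some non-normal A.)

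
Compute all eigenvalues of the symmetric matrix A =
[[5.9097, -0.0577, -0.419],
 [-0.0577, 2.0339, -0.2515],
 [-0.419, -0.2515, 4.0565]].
sigma(A) ≈ {2, 4, 6}

A is real symmetric, so its spectrum consists of real eigenvalues. Expanding the characteristic polynomial of the displayed matrix gives
  det(λ I - A) = p(λ) = λ^3 + (-12)λ^2 + (44)λ + (-48.0015).
Solving p(λ) = 0 yields eigenvalues ≈ 2, 4, 6. (A is shown rounded to 4 decimals, so these recover the underlying integer eigenvalues to within that precision.)
Verification: the trace of A = 12 equals the sum of eigenvalues 12, and det(A) ≈ 48.0015 matches the eigenvalue product 48.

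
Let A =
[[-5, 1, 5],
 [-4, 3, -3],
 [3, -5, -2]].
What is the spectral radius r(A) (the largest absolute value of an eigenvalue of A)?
r(A) ≈ 6.2618

The eigenvalues of A are the roots of its characteristic polynomial. With M = A (coefficients from the trace, the sum of principal 2x2 minors, and det A):
  p(λ) = det(λ I - M) = λ^3 + 4λ^2 - 37λ - 143.
No integer candidate from the rational root theorem (±divisors of 143) is a root, so the roots are irrational. The cubic discriminant is Δ = 89953 > 0, so there are three distinct real roots. p(-7) = -31 and p(-6) = 7 have opposite signs, so a root lies in (-7, -6); Newton's method refines it to λ ≈ -6.2618. p(-4) = 5 and p(-3) = -23 have opposite signs, so a root lies in (-4, -3); Newton's method refines it to λ ≈ -3.7799. p(6) = -5 and p(7) = 137 have opposite signs, so a root lies in (6, 7); Newton's method refines it to λ ≈ 6.0417. Check (Vieta): the three roots sum to -4, matching tr M = -4.
Thus the eigenvalues (to 4 decimals) are -6.2618 (modulus 6.2618); -3.7799 (modulus 3.7799); 6.0417 (modulus 6.0417). The spectral radius is the largest modulus: r(A) ≈ 6.2618. (Cross-check: r(A) ≤ ||A||_2 ≈ 9.1192; equality holds whenever A is normal, though it can also hold for some non-normal A.)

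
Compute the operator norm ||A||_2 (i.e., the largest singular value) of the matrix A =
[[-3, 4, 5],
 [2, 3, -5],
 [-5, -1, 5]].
||A||_2 ≈ 10.4793 (= sqrt(largest eigenvalue of A^T A))

||A||_2 = sigma_max(A) = sqrt(lambda_max(A^T A)). Form the symmetric matrix M = A^T A =
[[38, -1, -50],
 [-1, 26, 0],
 [-50, 0, 75]].
Its characteristic polynomial (trace, sum of principal 2x2 minors, determinant of M give the coefficients) is
  p(λ) = det(λ I - M) = λ^3 - 139λ^2 + 3287λ - 9025.
No integer candidate from the rational root theorem (±divisors of 9025) is a root, so the roots are irrational. The cubic discriminant is Δ = 41767624912 > 0, so there are three distinct real roots. p(3) = -388 and p(4) = 1963 have opposite signs, so a root lies in (3, 4); Newton's method refines it to λ ≈ 3.1578. p(26) = 49 and p(27) = -1924 have opposite signs, so a root lies in (26, 27); Newton's method refines it to λ ≈ 26.0256. p(109) = -7172 and p(110) = 1645 have opposite signs, so a root lies in (109, 110); Newton's method refines it to λ ≈ 109.8167. Check (Vieta): the three roots sum to 139, matching tr M = 139.
So the eigenvalues of A^T A are ≈ 3.1578, 26.0256, 109.8167 (all ≥ 0, as they must be for A^T A). The largest is λ_max ≈ 109.8167, hence ||A||_2 = sqrt(λ_max) ≈ 10.4793.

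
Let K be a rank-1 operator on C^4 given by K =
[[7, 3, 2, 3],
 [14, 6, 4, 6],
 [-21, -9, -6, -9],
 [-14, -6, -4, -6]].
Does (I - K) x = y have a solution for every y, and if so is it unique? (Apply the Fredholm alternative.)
(I - K) is singular (det(I - K) = 0, i.e. 1 ∈ sigma(K)). (I - K) x = y is solvable iff y ⊥ ker((I - K)^*) = span{(7, 3, 2, 3)}, i.e. iff 7y_1 + 3y_2 + 2y_3 + 3y_4 = 0. When solvable, the solutions are x = y + c·(1, 2, -3, -2), c arbitrary (ker(I - K) = span{(1, 2, -3, -2)}, dimension 1).

K has rank 1, so it is an outer product K = u v^T: every row of K is a multiple of one row vector. Reading off the entries, u = (1, 2, -3, -2) and v = (7, 3, 2, 3) (row i of K equals u_i·v^T). A rank-one matrix u v^T satisfies K u = u (v·u) and kills the (3)-dimensional subspace v^⊥, so its characteristic polynomial is lambda^3 (lambda - v·u) with v·u = tr K = 1. Hence the eigenvalues of I - K are 1 (multiplicity 3) and 1 - (1) = 0, so det(I - K) = 0. (Direct check: I - K =
[[-6, -3, -2, -3],
 [-14, -5, -4, -6],
 [21, 9, 7, 9],
 [14, 6, 4, 7]]
has determinant 0.) So 1 is an eigenvalue of K and (I - K) is not invertible. The finite-dimensional Fredholm alternative says: either (I - K) is invertible, or ker(I - K) ≠ {0} and then range(I - K) = ker((I - K)^*)^⊥, with dim ker(I - K) = dim ker((I - K)^*). We are in the second case, so we need both kernels. Kernel of I - K: (I - K) u = u - u (v·u) = u - u = 0, so ker(I - K) = span{u} = span{(1, 2, -3, -2)} (it is exactly 1-dimensional because rank(I - K) = 3). Kernel of the adjoint: K is real, so (I - K)^* = I - K^T = I - v u^T, and (I - v u^T) v = v - v (u·v) = 0; hence ker((I - K)^*) = span{v} = span{(7, 3, 2, 3)}. Therefore (I - K) x = y is solvable iff <y, v> = 0, i.e. iff 7y_1 + 3y_2 + 2y_3 + 3y_4 = 0. When this holds, K y = u (v·y) = 0, so (I - K) y = y and x = y is a particular solution; the full solution set is the line x = y + c·u = y + c·(1, 2, -3, -2), c ∈ C.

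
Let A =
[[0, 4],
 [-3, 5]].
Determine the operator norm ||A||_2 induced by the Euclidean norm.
||A||_2 = sqrt((50 + sqrt(1924))/2) ≈ 6.8507 (= sqrt(largest eigenvalue of A^T A))

||A||_2 = sigma_max(A) = sqrt(lambda_max(A^T A)). Form the symmetric matrix M = A^T A =
[[9, -15],
 [-15, 41]].
Its characteristic polynomial (trace, determinant of M give the coefficients) is
  p(λ) = det(λ I - M) = λ^2 - 50λ + 144.
For λ^2 - 50λ + 144 the discriminant is 1924. It is nonnegative but not a perfect square, so the roots are real and irrational: λ = (50 ± sqrt(1924))/2 ≈ 46.9317, 3.0683.
So the eigenvalues of A^T A are ≈ 3.0683, 46.9317 (all ≥ 0, as they must be for A^T A). The largest is λ_max = (50 + sqrt(1924))/2 ≈ 46.9317, hence ||A||_2 = sqrt(λ_max) = sqrt((50 + sqrt(1924))/2) ≈ 6.8507.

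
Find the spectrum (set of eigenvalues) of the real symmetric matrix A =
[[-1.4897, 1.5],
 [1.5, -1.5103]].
sigma(A) ≈ {-3, 0}

A is real symmetric, so its spectrum consists of real eigenvalues. Expanding the characteristic polynomial of the displayed matrix gives
  det(λ I - A) = p(λ) = λ^2 + (3)λ + (0).
Solving p(λ) = 0 yields eigenvalues ≈ -3, 0. (A is shown rounded to 4 decimals, so these recover the underlying integer eigenvalues to within that precision.)
Verification: the trace of A = -3 equals the sum of eigenvalues -3, and det(A) ≈ -0.0001 matches the eigenvalue product 0.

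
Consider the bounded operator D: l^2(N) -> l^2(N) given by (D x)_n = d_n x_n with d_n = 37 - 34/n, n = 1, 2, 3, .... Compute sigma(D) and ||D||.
sigma(D) = {37 - 34/n : n ≥ 1} ∪ {37}; ||D|| = 37

A bounded diagonal operator on l^2 with diagonal entries d_n has spectrum equal to the closure of {d_n : n ≥ 1}: every d_n is an eigenvalue (with eigenvector e_n), so {d_n} ⊂ sigma(D); the spectrum is closed, so its closure is too; and for lambda not in the closure, (D - lambda I) has bounded inverse (the diagonal entries 1/(d_n - lambda) are bounded). For our sequence d_n = 37 - 34/n, n = 1, 2, 3, ...:
  - {d_n} = {37 - 34/n : n ≥ 1}; the only limit point is 37
  - closure = {37 - 34/n : n ≥ 1} ∪ {37}
For the norm: a diagonal operator has ||D|| = sup_n |d_n|. Here d_n = 37 - 34/n increases monotonically from d_1 = 3 toward 37, with all terms in [3, 37); so sup_n |d_n| = 37 (the supremum is the limit, not attained). So ||D|| = 37.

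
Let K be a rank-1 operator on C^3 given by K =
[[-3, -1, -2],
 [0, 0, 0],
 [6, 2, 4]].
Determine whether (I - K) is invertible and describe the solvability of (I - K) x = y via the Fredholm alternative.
(I - K) is singular (det(I - K) = 0, i.e. 1 ∈ sigma(K)). (I - K) x = y is solvable iff y ⊥ ker((I - K)^*) = span{(-3, -1, -2)}, i.e. iff -3y_1 - y_2 - 2y_3 = 0. When solvable, the solutions are x = y + c·(1, 0, -2), c arbitrary (ker(I - K) = span{(1, 0, -2)}, dimension 1).

K has rank 1, so it is an outer product K = u v^T: every row of K is a multiple of one row vector. Reading off the entries, u = (1, 0, -2) and v = (-3, -1, -2) (row i of K equals u_i·v^T). A rank-one matrix u v^T satisfies K u = u (v·u) and kills the (2)-dimensional subspace v^⊥, so its characteristic polynomial is lambda^2 (lambda - v·u) with v·u = tr K = 1. Hence the eigenvalues of I - K are 1 (multiplicity 2) and 1 - (1) = 0, so det(I - K) = 0. (Direct check: I - K =
[[4, 1, 2],
 [0, 1, 0],
 [-6, -2, -3]]
has determinant 0.) So 1 is an eigenvalue of K and (I - K) is not invertible. The finite-dimensional Fredholm alternative says: either (I - K) is invertible, or ker(I - K) ≠ {0} and then range(I - K) = ker((I - K)^*)^⊥, with dim ker(I - K) = dim ker((I - K)^*). We are in the second case, so we need both kernels. Kernel of I - K: (I - K) u = u - u (v·u) = u - u = 0, so ker(I - K) = span{u} = span{(1, 0, -2)} (it is exactly 1-dimensional because rank(I - K) = 2). Kernel of the adjoint: K is real, so (I - K)^* = I - K^T = I - v u^T, and (I - v u^T) v = v - v (u·v) = 0; hence ker((I - K)^*) = span{v} = span{(-3, -1, -2)}. Therefore (I - K) x = y is solvable iff <y, v> = 0, i.e. iff -3y_1 - y_2 - 2y_3 = 0. When this holds, K y = u (v·y) = 0, so (I - K) y = y and x = y is a particular solution; the full solution set is the line x = y + c·u = y + c·(1, 0, -2), c ∈ C.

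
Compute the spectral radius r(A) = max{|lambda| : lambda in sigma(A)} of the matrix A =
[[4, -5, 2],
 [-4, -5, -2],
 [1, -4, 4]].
r(A) ≈ 7.6628

The eigenvalues of A are the roots of its characteristic polynomial. With M = A (coefficients from the trace, the sum of principal 2x2 minors, and det A):
  p(λ) = det(λ I - M) = λ^3 - 3λ^2 - 54λ + 140.
No integer candidate from the rational root theorem (±divisors of 140) is a root, so the roots are irrational. The cubic discriminant is Δ = 550260 > 0, so there are three distinct real roots. p(-8) = -132 and p(-7) = 28 have opposite signs, so a root lies in (-8, -7); Newton's method refines it to λ ≈ -7.2002. p(2) = 28 and p(3) = -22 have opposite signs, so a root lies in (2, 3); Newton's method refines it to λ ≈ 2.5374. p(7) = -42 and p(8) = 28 have opposite signs, so a root lies in (7, 8); Newton's method refines it to λ ≈ 7.6628. Check (Vieta): the three roots sum to 3, matching tr M = 3.
Thus the eigenvalues (to 4 decimals) are -7.2002 (modulus 7.2002); 2.5374 (modulus 2.5374); 7.6628 (modulus 7.6628). The spectral radius is the largest modulus: r(A) ≈ 7.6628. (Cross-check: r(A) ≤ ||A||_2 ≈ 8.6202; equality holds whenever A is normal, though it can also hold for some non-normal A.)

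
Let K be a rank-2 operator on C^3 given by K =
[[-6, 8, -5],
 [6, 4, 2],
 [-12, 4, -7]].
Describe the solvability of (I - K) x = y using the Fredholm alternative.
(I - K) is invertible (det(I - K) = -116 ≠ 0), so for every y in C^3 the equation (I - K) x = y has a unique solution.

K has rank 2 and factors as K = U V^T = u1 v1^T + u2 v2^T with u1 = (3, 0, 3), v1 = (-3, 2, -2), u2 = (1, 2, -1), v2 = (3, 2, 1) (multiplying out reproduces the displayed K). The nonzero eigenvalues of U V^T coincide with those of the 2 x 2 matrix G = V^T U = [[v1·u1, v1·u2], [v2·u1, v2·u2]] = [[-15, 3], [12, 6]], and by the Sylvester determinant identity det(I_3 - U V^T) = det(I_2 - V^T U) = det([[16, -3], [-12, -5]]) = (16)(-5) - (-3)(-12) = -116. (Direct check: I - K =
[[7, -8, 5],
 [-6, -3, -2],
 [12, -4, 8]]
has determinant -116.) The finite-dimensional Fredholm alternative says: either (I - K) is invertible, or ker(I - K) ≠ {0} and then range(I - K) = ker((I - K)^*)^⊥, with dim ker(I - K) = dim ker((I - K)^*). Since det(I - K) ≠ 0, 1 is not an eigenvalue of K and ker(I - K) = {0}, so we are in the first case: for every y there is a unique x = (I - K)^(-1) y. (Explicitly, by the Woodbury identity, (I - U V^T)^(-1) = I + U (I_2 - G)^(-1) V^T.)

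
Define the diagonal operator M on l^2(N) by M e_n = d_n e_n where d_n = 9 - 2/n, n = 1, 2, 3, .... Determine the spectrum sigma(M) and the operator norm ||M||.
sigma(M) = {9 - 2/n : n ≥ 1} ∪ {9}; ||M|| = 9

A bounded diagonal operator on l^2 with diagonal entries d_n has spectrum equal to the closure of {d_n : n ≥ 1}: every d_n is an eigenvalue (with eigenvector e_n), so {d_n} ⊂ sigma(M); the spectrum is closed, so its closure is too; and for lambda not in the closure, (M - lambda I) has bounded inverse (the diagonal entries 1/(d_n - lambda) are bounded). For our sequence d_n = 9 - 2/n, n = 1, 2, 3, ...:
  - {d_n} = {9 - 2/n : n ≥ 1}; the only limit point is 9
  - closure = {9 - 2/n : n ≥ 1} ∪ {9}
For the norm: a diagonal operator has ||M|| = sup_n |d_n|. Here d_n = 9 - 2/n increases monotonically from d_1 = 7 toward 9, with all terms in [7, 9); so sup_n |d_n| = 9 (the supremum is the limit, not attained). So ||M|| = 9.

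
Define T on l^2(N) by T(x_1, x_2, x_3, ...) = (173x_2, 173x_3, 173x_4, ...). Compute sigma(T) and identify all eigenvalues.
sigma(T) = closed disk {z in C : |z| ≤ 173}; sigma_p(T) = open disk {z in C : |z| < 173}

Note T = 173·V where V is the unit left shift (V x)_k = x_{k+1}; so sigma(T) = 173·sigma(V) and ||T|| = 173||V||. ||T x||^2 = 29929sum_{k≥2} |x_k|^2 ≤ 29929||x||^2, with equality on {x : x_1 = 0}, so ||T|| = 173. For any lambda with |lambda| < 173, set r = lambda/173 (|r| < 1); the vector x = (1, r, r^2, ...) is in l^2 and satisfies T x = 173(r, r^2, ...) = lambda x, so lambda is an eigenvalue. On the boundary |lambda| = 173 the geometric series diverges, so no l^2 eigenvector exists, but these lambda lie in the approximate point spectrum. Hence sigma(T) is the closed disk of radius 173 and sigma_p(T) is the open disk.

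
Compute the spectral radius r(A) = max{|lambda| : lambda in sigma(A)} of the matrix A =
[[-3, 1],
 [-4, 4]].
r(A) = (1 + sqrt(33))/2 ≈ 3.3723

The eigenvalues of A are the roots of its characteristic polynomial. With M = A (coefficients from the trace and determinant):
  p(λ) = det(λ I - M) = λ^2 - λ - 8.
For λ^2 - λ - 8 the discriminant is 33. It is nonnegative but not a perfect square, so the roots are real and irrational: λ = (1 ± sqrt(33))/2 ≈ 3.3723, -2.3723.
Thus the eigenvalues (to 4 decimals) are 3.3723 (modulus 3.3723); -2.3723 (modulus 2.3723). The spectral radius is the largest modulus: r(A) = (1 + sqrt(33))/2 ≈ 3.3723. (Cross-check: r(A) ≤ ||A||_2 ≈ 6.3574; equality holds whenever A is normal, though it can also hold for some non-normal A.)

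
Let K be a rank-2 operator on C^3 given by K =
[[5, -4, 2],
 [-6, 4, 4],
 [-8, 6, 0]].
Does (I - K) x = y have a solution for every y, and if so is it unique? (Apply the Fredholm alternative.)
(I - K) is invertible (det(I - K) = -20 ≠ 0), so for every y in C^3 the equation (I - K) x = y has a unique solution.

K has rank 2 and factors as K = U V^T = u1 v1^T + u2 v2^T with u1 = (-2, 0, 2), v1 = (-1, 1, -2), u2 = (-1, 2, 2), v2 = (-3, 2, 2) (multiplying out reproduces the displayed K). The nonzero eigenvalues of U V^T coincide with those of the 2 x 2 matrix G = V^T U = [[v1·u1, v1·u2], [v2·u1, v2·u2]] = [[-2, -1], [10, 11]], and by the Sylvester determinant identity det(I_3 - U V^T) = det(I_2 - V^T U) = det([[3, 1], [-10, -10]]) = (3)(-10) - (1)(-10) = -20. (Direct check: I - K =
[[-4, 4, -2],
 [6, -3, -4],
 [8, -6, 1]]
has determinant -20.) The finite-dimensional Fredholm alternative says: either (I - K) is invertible, or ker(I - K) ≠ {0} and then range(I - K) = ker((I - K)^*)^⊥, with dim ker(I - K) = dim ker((I - K)^*). Since det(I - K) ≠ 0, 1 is not an eigenvalue of K and ker(I - K) = {0}, so we are in the first case: for every y there is a unique x = (I - K)^(-1) y. (Explicitly, by the Woodbury identity, (I - U V^T)^(-1) = I + U (I_2 - G)^(-1) V^T.)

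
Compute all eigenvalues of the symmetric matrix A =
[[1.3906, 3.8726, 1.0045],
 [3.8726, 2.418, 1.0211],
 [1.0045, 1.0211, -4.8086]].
sigma(A) ≈ {-5, -2, 6}

A is real symmetric, so its spectrum consists of real eigenvalues. Expanding the characteristic polynomial of the displayed matrix gives
  det(λ I - A) = p(λ) = λ^3 + (1)λ^2 + (-32)λ + (-60).
Solving p(λ) = 0 yields eigenvalues ≈ -5, -2, 6. (A is shown rounded to 4 decimals, so these recover the underlying integer eigenvalues to within that precision.)
Verification: the trace of A = -1 equals the sum of eigenvalues -1, and det(A) ≈ 60.0004 matches the eigenvalue product 60.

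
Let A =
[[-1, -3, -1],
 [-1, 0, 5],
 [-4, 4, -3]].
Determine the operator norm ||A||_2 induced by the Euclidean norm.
||A||_2 ≈ 6.8557 (= sqrt(largest eigenvalue of A^T A))

||A||_2 = sigma_max(A) = sqrt(lambda_max(A^T A)). Form the symmetric matrix M = A^T A =
[[18, -13, 8],
 [-13, 25, -9],
 [8, -9, 35]].
Its characteristic polynomial (trace, sum of principal 2x2 minors, determinant of M give the coefficients) is
  p(λ) = det(λ I - M) = λ^3 - 78λ^2 + 1641λ - 8649.
No integer candidate from the rational root theorem (±divisors of 8649) is a root, so the roots are irrational. The cubic discriminant is Δ = 197060337 > 0, so there are three distinct real roots. p(8) = -1 and p(9) = 531 have opposite signs, so a root lies in (8, 9); Newton's method refines it to λ ≈ 8.0017. p(22) = 349 and p(23) = -1 have opposite signs, so a root lies in (22, 23); Newton's method refines it to λ ≈ 22.9972. p(47) = -1 and p(48) = 999 have opposite signs, so a root lies in (47, 48); Newton's method refines it to λ ≈ 47.0011. Check (Vieta): the three roots sum to 78, matching tr M = 78.
So the eigenvalues of A^T A are ≈ 8.0017, 22.9972, 47.0011 (all ≥ 0, as they must be for A^T A). The largest is λ_max ≈ 47.0011, hence ||A||_2 = sqrt(λ_max) ≈ 6.8557.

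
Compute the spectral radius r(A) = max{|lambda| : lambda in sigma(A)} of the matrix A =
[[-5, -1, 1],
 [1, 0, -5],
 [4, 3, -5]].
r(A) ≈ 4.7189

The eigenvalues of A are the roots of its characteristic polynomial. With M = A (coefficients from the trace, the sum of principal 2x2 minors, and det A):
  p(λ) = det(λ I - M) = λ^3 + 10λ^2 + 37λ + 57.
No integer candidate from the rational root theorem (±divisors of 57) is a root, so the roots are irrational. The cubic discriminant is Δ = -1815 < 0, so there is one real root and a complex-conjugate pair. p(-5) = -3 and p(-4) = 5 have opposite signs, so a root lies in (-5, -4); Newton's method refines it to λ ≈ -4.7189. Dividing out (λ - (-4.7189)) leaves approximately λ^2 + 5.2811λ + 12.079. For λ^2 + 5.2811λ + 12.079 the discriminant is -20.4263. It is negative, so the remaining roots are the complex-conjugate pair λ ≈ -2.6405 ± 2.2598i. Their product equals the constant term, so |λ|^2 ≈ 12.079 and |λ| ≈ 3.4755.
Thus the eigenvalues (to 4 decimals) are -4.7189 (modulus 4.7189); -2.6405 ± 2.2598i (modulus 3.4755). The spectral radius is the largest modulus: r(A) ≈ 4.7189. (Cross-check: r(A) ≤ ||A||_2 ≈ 9.1715; equality holds whenever A is normal, though it can also hold for some non-normal A.)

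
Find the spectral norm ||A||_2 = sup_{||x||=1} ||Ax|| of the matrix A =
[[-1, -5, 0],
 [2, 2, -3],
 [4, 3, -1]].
||A||_2 ≈ 7.4757 (= sqrt(largest eigenvalue of A^T A))

||A||_2 = sigma_max(A) = sqrt(lambda_max(A^T A)). Form the symmetric matrix M = A^T A =
[[21, 21, -10],
 [21, 38, -9],
 [-10, -9, 10]].
Its characteristic polynomial (trace, sum of principal 2x2 minors, determinant of M give the coefficients) is
  p(λ) = det(λ I - M) = λ^3 - 69λ^2 + 766λ - 1849.
No integer candidate from the rational root theorem (±divisors of 1849) is a root, so the roots are irrational. The cubic discriminant is Δ = 232851569 > 0, so there are three distinct real roots. p(3) = -145 and p(4) = 175 have opposite signs, so a root lies in (3, 4); Newton's method refines it to λ ≈ 3.4089. p(9) = 185 and p(10) = -89 have opposite signs, so a root lies in (9, 10); Newton's method refines it to λ ≈ 9.7057. p(55) = -2069 and p(56) = 279 have opposite signs, so a root lies in (55, 56); Newton's method refines it to λ ≈ 55.8854. Check (Vieta): the three roots sum to 69, matching tr M = 69.
So the eigenvalues of A^T A are ≈ 3.4089, 9.7057, 55.8854 (all ≥ 0, as they must be for A^T A). The largest is λ_max ≈ 55.8854, hence ||A||_2 = sqrt(λ_max) ≈ 7.4757.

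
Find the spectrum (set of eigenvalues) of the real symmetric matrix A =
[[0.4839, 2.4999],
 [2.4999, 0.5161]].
sigma(A) ≈ {-2, 3}

A is real symmetric, so its spectrum consists of real eigenvalues. Expanding the characteristic polynomial of the displayed matrix gives
  det(λ I - A) = p(λ) = λ^2 + (-1)λ + (-6).
Solving p(λ) = 0 yields eigenvalues ≈ -2, 3. (A is shown rounded to 4 decimals, so these recover the underlying integer eigenvalues to within that precision.)
Verification: the trace of A = 1 equals the sum of eigenvalues 1, and det(A) ≈ -5.9998 matches the eigenvalue product -6.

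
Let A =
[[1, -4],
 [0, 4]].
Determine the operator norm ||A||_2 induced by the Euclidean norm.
||A||_2 = sqrt((33 + sqrt(1025))/2) ≈ 5.7016 (= sqrt(largest eigenvalue of A^T A))

||A||_2 = sigma_max(A) = sqrt(lambda_max(A^T A)). Form the symmetric matrix M = A^T A =
[[1, -4],
 [-4, 32]].
Its characteristic polynomial (trace, determinant of M give the coefficients) is
  p(λ) = det(λ I - M) = λ^2 - 33λ + 16.
For λ^2 - 33λ + 16 the discriminant is 1025. It is nonnegative but not a perfect square, so the roots are real and irrational: λ = (33 ± sqrt(1025))/2 ≈ 32.5078, 0.4922.
So the eigenvalues of A^T A are ≈ 0.4922, 32.5078 (all ≥ 0, as they must be for A^T A). The largest is λ_max = (33 + sqrt(1025))/2 ≈ 32.5078, hence ||A||_2 = sqrt(λ_max) = sqrt((33 + sqrt(1025))/2) ≈ 5.7016.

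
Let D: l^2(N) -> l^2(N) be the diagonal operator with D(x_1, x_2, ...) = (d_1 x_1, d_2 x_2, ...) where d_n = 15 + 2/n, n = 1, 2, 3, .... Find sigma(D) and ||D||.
sigma(D) = {15 + 2/n : n ≥ 1} ∪ {15}; ||D|| = 17

A bounded diagonal operator on l^2 with diagonal entries d_n has spectrum equal to the closure of {d_n : n ≥ 1}: every d_n is an eigenvalue (with eigenvector e_n), so {d_n} ⊂ sigma(D); the spectrum is closed, so its closure is too; and for lambda not in the closure, (D - lambda I) has bounded inverse (the diagonal entries 1/(d_n - lambda) are bounded). For our sequence d_n = 15 + 2/n, n = 1, 2, 3, ...:
  - {d_n} = {15 + 2/n : n ≥ 1}; the only limit point is 15
  - closure = {15 + 2/n : n ≥ 1} ∪ {15}
For the norm: a diagonal operator has ||D|| = sup_n |d_n|. Here d_n = 15 + 2/n is positive and decreasing, so sup_n |d_n| = d_1 = 15 + 2 = 17. So ||D|| = 17.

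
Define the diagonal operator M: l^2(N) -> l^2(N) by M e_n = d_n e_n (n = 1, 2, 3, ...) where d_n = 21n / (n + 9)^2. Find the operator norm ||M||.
||M|| = 7/12 (attained at n = 9)

For M diagonal, ||M|| = sup_n |d_n|. Treat f(x) = 21x / (x + 9)^2 for real x > 0. By the quotient rule, f'(x) = 21(9 - x)/(x + 9)^3, which is positive for x < 9 and negative for x > 9. So f has a unique maximum at x = 9, and since 9 is a positive integer, the supremum over n ≥ 1 is attained at n = 9: d_9 = 21·9/(9 + 9)^2 = 21·9/324 = 7/12. Hence ||M|| = 7/12.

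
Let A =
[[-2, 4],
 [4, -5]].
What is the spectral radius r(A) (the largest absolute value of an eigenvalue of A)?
r(A) = (7 + sqrt(73))/2 ≈ 7.772

The eigenvalues of A are the roots of its characteristic polynomial. With M = A (coefficients from the trace and determinant):
  p(λ) = det(λ I - M) = λ^2 + 7λ - 6.
For λ^2 + 7λ - 6 the discriminant is 73. It is nonnegative but not a perfect square, so the roots are real and irrational: λ = (-7 ± sqrt(73))/2 ≈ 0.772, -7.772.
Thus the eigenvalues (to 4 decimals) are 0.772 (modulus 0.772); -7.772 (modulus 7.772). The spectral radius is the largest modulus: r(A) = (7 + sqrt(73))/2 ≈ 7.772. (Cross-check: r(A) ≤ ||A||_2 ≈ 7.772; equality holds whenever A is normal, though it can also hold for some non-normal A.)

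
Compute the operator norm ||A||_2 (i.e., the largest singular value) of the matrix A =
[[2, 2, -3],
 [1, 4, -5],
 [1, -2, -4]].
||A||_2 ≈ 7.9808 (= sqrt(largest eigenvalue of A^T A))

||A||_2 = sigma_max(A) = sqrt(lambda_max(A^T A)). Form the symmetric matrix M = A^T A =
[[6, 6, -15],
 [6, 24, -18],
 [-15, -18, 50]].
Its characteristic polynomial (trace, sum of principal 2x2 minors, determinant of M give the coefficients) is
  p(λ) = det(λ I - M) = λ^3 - 80λ^2 + 1059λ - 1296.
No integer candidate from the rational root theorem (±divisors of 1296) is a root, so the roots are irrational. The cubic discriminant is Δ = 1703675412 > 0, so there are three distinct real roots. p(1) = -316 and p(2) = 510 have opposite signs, so a root lies in (1, 2); Newton's method refines it to λ ≈ 1.3614. p(14) = 594 and p(15) = -36 have opposite signs, so a root lies in (14, 15); Newton's method refines it to λ ≈ 14.9458. p(63) = -2052 and p(64) = 944 have opposite signs, so a root lies in (63, 64); Newton's method refines it to λ ≈ 63.6928. Check (Vieta): the three roots sum to 80, matching tr M = 80.
So the eigenvalues of A^T A are ≈ 1.3614, 14.9458, 63.6928 (all ≥ 0, as they must be for A^T A). The largest is λ_max ≈ 63.6928, hence ||A||_2 = sqrt(λ_max) ≈ 7.9808.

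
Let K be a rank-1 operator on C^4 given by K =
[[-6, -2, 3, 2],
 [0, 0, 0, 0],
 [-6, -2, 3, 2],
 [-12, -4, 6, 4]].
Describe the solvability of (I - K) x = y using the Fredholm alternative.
(I - K) is singular (det(I - K) = 0, i.e. 1 ∈ sigma(K)). (I - K) x = y is solvable iff y ⊥ ker((I - K)^*) = span{(-6, -2, 3, 2)}, i.e. iff -6y_1 - 2y_2 + 3y_3 + 2y_4 = 0. When solvable, the solutions are x = y + c·(1, 0, 1, 2), c arbitrary (ker(I - K) = span{(1, 0, 1, 2)}, dimension 1).

K has rank 1, so it is an outer product K = u v^T: every row of K is a multiple of one row vector. Reading off the entries, u = (1, 0, 1, 2) and v = (-6, -2, 3, 2) (row i of K equals u_i·v^T). A rank-one matrix u v^T satisfies K u = u (v·u) and kills the (3)-dimensional subspace v^⊥, so its characteristic polynomial is lambda^3 (lambda - v·u) with v·u = tr K = 1. Hence the eigenvalues of I - K are 1 (multiplicity 3) and 1 - (1) = 0, so det(I - K) = 0. (Direct check: I - K =
[[7, 2, -3, -2],
 [0, 1, 0, 0],
 [6, 2, -2, -2],
 [12, 4, -6, -3]]
has determinant 0.) So 1 is an eigenvalue of K and (I - K) is not invertible. The finite-dimensional Fredholm alternative says: either (I - K) is invertible, or ker(I - K) ≠ {0} and then range(I - K) = ker((I - K)^*)^⊥, with dim ker(I - K) = dim ker((I - K)^*). We are in the second case, so we need both kernels. Kernel of I - K: (I - K) u = u - u (v·u) = u - u = 0, so ker(I - K) = span{u} = span{(1, 0, 1, 2)} (it is exactly 1-dimensional because rank(I - K) = 3). Kernel of the adjoint: K is real, so (I - K)^* = I - K^T = I - v u^T, and (I - v u^T) v = v - v (u·v) = 0; hence ker((I - K)^*) = span{v} = span{(-6, -2, 3, 2)}. Therefore (I - K) x = y is solvable iff <y, v> = 0, i.e. iff -6y_1 - 2y_2 + 3y_3 + 2y_4 = 0. When this holds, K y = u (v·y) = 0, so (I - K) y = y and x = y is a particular solution; the full solution set is the line x = y + c·u = y + c·(1, 0, 1, 2), c ∈ C.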